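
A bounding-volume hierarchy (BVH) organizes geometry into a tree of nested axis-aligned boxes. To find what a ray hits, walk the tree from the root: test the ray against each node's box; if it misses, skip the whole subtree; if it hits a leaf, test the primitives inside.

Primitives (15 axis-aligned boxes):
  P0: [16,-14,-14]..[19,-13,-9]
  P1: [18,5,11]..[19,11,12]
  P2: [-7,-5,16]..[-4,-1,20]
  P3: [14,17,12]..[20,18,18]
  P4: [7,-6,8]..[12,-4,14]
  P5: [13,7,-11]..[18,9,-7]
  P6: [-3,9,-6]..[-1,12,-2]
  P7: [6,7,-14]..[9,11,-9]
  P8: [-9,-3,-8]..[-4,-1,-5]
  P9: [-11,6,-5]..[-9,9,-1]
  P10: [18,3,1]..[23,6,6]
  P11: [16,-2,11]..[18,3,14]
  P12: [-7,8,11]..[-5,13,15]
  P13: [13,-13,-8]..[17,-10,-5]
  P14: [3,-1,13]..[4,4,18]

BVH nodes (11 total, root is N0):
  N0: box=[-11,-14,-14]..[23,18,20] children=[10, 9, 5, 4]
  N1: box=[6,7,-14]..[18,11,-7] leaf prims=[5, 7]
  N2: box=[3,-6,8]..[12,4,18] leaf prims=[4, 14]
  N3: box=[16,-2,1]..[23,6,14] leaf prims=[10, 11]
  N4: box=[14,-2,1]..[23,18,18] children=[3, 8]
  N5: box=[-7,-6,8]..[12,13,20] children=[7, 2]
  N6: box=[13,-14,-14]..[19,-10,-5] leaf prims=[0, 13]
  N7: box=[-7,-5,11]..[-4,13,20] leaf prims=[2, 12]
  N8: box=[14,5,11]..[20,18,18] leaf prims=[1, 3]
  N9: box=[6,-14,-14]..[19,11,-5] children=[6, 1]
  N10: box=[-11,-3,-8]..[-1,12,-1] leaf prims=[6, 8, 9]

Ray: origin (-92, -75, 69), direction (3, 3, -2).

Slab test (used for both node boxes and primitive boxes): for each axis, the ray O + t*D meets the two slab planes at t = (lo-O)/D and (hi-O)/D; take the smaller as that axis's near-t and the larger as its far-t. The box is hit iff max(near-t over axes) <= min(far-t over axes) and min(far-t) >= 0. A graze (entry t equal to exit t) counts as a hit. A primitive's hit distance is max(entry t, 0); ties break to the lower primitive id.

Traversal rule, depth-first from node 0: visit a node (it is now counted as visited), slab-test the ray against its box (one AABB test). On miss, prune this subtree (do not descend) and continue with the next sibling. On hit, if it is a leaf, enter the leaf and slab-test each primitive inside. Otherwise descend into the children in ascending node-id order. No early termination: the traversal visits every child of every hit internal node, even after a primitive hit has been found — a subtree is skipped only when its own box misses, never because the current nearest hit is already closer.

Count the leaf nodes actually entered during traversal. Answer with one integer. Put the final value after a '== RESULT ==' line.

Trace the traversal:
N0 x:[27,115/3] y:[61/3,31] z:[49/2,83/2] -> hit [27,31], descend [4, 5, 9, 10]
  N4 x:[106/3,115/3] y:[73/3,31] z:[51/2,34] -> miss, prune
  N5 x:[85/3,104/3] y:[23,88/3] z:[49/2,61/2] -> hit [85/3,88/3], descend [2, 7]
    N2 x:[95/3,104/3] y:[23,79/3] z:[51/2,61/2] -> miss, prune
    N7 x:[85/3,88/3] y:[70/3,88/3] z:[49/2,29] -> hit [85/3,29] leaf, test {P2(miss), P12@t=85/3}
  N9 x:[98/3,37] y:[61/3,86/3] z:[37,83/2] -> miss, prune
  N10 x:[27,91/3] y:[24,29] z:[35,77/2] -> miss, prune

order=[0, 4, 5, 2, 7, 9, 10]  |boxes|=7  |leaves|=1  hit=P12

== RESULT ==
1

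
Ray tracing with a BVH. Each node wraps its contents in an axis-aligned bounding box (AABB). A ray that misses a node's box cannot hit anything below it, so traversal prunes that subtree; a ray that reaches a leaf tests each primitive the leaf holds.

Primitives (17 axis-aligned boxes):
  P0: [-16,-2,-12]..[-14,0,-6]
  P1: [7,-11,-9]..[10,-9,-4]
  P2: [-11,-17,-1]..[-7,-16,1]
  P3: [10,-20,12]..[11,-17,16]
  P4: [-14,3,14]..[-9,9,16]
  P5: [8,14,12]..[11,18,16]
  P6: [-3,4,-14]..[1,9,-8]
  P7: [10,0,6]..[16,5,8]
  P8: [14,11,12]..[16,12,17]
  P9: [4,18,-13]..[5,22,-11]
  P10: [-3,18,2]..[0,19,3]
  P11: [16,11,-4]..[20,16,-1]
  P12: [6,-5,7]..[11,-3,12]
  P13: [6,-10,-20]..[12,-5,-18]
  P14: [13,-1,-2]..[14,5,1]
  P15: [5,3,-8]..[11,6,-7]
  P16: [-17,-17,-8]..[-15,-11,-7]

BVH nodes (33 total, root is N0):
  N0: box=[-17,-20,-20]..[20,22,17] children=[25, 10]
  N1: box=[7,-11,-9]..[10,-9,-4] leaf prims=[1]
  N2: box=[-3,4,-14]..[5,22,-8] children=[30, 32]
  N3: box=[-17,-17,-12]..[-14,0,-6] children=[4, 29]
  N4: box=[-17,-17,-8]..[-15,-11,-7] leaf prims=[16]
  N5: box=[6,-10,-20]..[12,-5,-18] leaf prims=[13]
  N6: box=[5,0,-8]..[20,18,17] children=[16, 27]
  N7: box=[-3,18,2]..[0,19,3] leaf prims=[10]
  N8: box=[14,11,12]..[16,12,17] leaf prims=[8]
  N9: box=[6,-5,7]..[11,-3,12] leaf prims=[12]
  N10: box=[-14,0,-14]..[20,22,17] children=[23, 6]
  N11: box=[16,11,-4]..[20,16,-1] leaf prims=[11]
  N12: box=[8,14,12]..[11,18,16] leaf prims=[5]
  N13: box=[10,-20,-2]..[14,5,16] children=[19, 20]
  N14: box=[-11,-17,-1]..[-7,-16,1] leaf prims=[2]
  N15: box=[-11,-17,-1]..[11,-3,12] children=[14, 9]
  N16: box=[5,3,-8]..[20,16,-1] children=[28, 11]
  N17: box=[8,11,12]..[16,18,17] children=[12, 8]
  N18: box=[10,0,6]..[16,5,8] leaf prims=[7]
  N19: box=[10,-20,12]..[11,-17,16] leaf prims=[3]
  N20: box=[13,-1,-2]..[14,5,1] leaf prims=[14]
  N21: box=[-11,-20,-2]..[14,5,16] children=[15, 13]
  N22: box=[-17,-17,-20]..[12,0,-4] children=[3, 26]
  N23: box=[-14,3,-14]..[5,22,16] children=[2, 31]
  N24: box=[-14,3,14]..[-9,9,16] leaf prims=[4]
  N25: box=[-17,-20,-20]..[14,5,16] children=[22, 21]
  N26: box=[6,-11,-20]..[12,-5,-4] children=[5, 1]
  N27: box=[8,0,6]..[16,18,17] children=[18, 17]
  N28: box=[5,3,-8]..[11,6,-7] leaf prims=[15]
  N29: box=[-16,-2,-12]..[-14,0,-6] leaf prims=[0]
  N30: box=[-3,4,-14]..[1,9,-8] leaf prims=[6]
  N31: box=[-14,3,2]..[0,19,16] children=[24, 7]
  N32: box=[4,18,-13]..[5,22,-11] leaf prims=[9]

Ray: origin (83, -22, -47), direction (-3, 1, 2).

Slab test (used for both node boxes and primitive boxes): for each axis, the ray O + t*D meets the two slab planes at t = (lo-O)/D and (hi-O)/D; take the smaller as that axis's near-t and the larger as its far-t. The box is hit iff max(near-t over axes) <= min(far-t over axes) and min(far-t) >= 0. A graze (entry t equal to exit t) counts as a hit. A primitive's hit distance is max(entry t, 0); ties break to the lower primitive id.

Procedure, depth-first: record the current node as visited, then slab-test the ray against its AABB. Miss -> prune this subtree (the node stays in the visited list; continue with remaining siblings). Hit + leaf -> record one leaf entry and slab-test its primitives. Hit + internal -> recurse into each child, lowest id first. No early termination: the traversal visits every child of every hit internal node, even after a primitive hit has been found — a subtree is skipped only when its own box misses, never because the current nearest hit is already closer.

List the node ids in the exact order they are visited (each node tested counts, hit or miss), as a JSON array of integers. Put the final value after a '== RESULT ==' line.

Trace the traversal:
N0 x:[21,100/3] y:[2,44] z:[27/2,32] -> hit [21,32], descend [10, 25]
  N10 x:[21,97/3] y:[22,44] z:[33/2,32] -> hit [22,32], descend [6, 23]
    N6 x:[21,26] y:[22,40] z:[39/2,32] -> hit [22,26], descend [16, 27]
      N16 x:[21,26] y:[25,38] z:[39/2,23] -> miss, prune
      N27 x:[67/3,25] y:[22,40] z:[53/2,32] -> miss, prune
    N23 x:[26,97/3] y:[25,44] z:[33/2,63/2] -> hit [26,63/2], descend [2, 31]
      N2 x:[26,86/3] y:[26,44] z:[33/2,39/2] -> miss, prune
      N31 x:[83/3,97/3] y:[25,41] z:[49/2,63/2] -> hit [83/3,63/2], descend [7, 24]
        N7 x:[83/3,86/3] y:[40,41] z:[49/2,25] -> miss, prune
        N24 x:[92/3,97/3] y:[25,31] z:[61/2,63/2] -> hit [92/3,31] leaf, test {P4@t=92/3}
  N25 x:[23,100/3] y:[2,27] z:[27/2,63/2] -> hit [23,27], descend [21, 22]
    N21 x:[23,94/3] y:[2,27] z:[45/2,63/2] -> hit [23,27], descend [13, 15]
      N13 x:[23,73/3] y:[2,27] z:[45/2,63/2] -> hit [23,73/3], descend [19, 20]
        N19 x:[24,73/3] y:[2,5] z:[59/2,63/2] -> miss, prune
        N20 x:[23,70/3] y:[21,27] z:[45/2,24] -> hit [23,70/3] leaf, test {P14@t=23}
      N15 x:[24,94/3] y:[5,19] z:[23,59/2] -> miss, prune
    N22 x:[71/3,100/3] y:[5,22] z:[27/2,43/2] -> miss, prune

17 AABB tests over nodes [0, 10, 6, 16, 27, 23, 2, 31, 7, 24, 25, 21, 13, 19, 20, 15, 22]; 2 leaves entered; closest P14.

== RESULT ==
[0, 10, 6, 16, 27, 23, 2, 31, 7, 24, 25, 21, 13, 19, 20, 15, 22]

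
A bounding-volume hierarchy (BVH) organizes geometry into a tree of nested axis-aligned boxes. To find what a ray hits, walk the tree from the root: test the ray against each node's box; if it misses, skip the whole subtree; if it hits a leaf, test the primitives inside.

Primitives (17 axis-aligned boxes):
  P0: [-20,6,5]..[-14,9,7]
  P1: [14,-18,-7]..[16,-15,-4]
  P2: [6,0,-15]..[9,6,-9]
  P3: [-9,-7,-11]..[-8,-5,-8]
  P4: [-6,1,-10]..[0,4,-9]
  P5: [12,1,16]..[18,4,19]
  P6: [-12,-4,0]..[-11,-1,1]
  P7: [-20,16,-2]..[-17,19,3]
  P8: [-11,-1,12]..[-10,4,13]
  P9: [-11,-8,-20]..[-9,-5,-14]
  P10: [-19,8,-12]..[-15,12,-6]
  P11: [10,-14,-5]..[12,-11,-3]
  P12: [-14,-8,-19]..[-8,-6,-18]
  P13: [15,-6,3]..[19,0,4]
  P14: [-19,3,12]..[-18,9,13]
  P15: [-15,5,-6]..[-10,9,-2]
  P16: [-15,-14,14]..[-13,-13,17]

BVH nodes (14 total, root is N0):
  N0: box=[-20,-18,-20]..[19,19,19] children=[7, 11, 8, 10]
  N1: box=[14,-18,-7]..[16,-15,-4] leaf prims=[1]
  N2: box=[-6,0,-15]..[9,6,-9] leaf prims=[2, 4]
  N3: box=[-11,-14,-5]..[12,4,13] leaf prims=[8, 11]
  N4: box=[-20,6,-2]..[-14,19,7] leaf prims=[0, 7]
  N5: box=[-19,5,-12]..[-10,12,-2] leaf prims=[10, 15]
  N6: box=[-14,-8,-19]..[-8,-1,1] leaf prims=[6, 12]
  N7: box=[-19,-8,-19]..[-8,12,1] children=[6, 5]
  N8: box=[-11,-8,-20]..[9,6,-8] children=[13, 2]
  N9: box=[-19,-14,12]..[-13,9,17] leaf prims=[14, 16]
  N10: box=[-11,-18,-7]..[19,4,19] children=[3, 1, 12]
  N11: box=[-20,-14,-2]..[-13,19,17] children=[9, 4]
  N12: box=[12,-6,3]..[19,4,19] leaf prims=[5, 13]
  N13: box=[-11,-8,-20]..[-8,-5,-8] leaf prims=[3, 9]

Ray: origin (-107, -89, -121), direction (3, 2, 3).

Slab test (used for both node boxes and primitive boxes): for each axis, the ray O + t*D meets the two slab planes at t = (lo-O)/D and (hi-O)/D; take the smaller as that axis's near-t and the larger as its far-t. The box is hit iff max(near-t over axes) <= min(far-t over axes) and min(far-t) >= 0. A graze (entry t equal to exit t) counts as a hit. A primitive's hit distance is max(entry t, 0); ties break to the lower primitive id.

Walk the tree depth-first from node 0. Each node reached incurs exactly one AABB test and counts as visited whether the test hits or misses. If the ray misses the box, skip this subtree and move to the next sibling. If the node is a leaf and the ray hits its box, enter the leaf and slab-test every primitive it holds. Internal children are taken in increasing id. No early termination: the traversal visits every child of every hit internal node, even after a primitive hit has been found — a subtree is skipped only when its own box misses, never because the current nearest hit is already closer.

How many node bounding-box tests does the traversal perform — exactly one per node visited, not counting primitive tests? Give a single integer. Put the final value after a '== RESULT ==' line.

Walk:
N0 x:[29,42] y:[71/2,54] z:[101/3,140/3] -> hit [71/2,42], descend [7, 8, 10, 11]
  N7 x:[88/3,33] y:[81/2,101/2] z:[34,122/3] -> miss, prune
  N8 x:[32,116/3] y:[81/2,95/2] z:[101/3,113/3] -> miss, prune
  N10 x:[32,42] y:[71/2,93/2] z:[38,140/3] -> hit [38,42], descend [1, 3, 12]
    N1 x:[121/3,41] y:[71/2,37] z:[38,39] -> miss, prune
    N3 x:[32,119/3] y:[75/2,93/2] z:[116/3,134/3] -> hit [116/3,119/3] leaf, test {P8(miss), P11@t=39}
    N12 x:[119/3,42] y:[83/2,93/2] z:[124/3,140/3] -> hit [83/2,42] leaf, test {P5(miss), P13@t=83/2}
  N11 x:[29,94/3] y:[75/2,54] z:[119/3,46] -> miss, prune

order=[0, 7, 8, 10, 1, 3, 12, 11]  |boxes|=8  |leaves|=2  hit=P11

== RESULT ==
8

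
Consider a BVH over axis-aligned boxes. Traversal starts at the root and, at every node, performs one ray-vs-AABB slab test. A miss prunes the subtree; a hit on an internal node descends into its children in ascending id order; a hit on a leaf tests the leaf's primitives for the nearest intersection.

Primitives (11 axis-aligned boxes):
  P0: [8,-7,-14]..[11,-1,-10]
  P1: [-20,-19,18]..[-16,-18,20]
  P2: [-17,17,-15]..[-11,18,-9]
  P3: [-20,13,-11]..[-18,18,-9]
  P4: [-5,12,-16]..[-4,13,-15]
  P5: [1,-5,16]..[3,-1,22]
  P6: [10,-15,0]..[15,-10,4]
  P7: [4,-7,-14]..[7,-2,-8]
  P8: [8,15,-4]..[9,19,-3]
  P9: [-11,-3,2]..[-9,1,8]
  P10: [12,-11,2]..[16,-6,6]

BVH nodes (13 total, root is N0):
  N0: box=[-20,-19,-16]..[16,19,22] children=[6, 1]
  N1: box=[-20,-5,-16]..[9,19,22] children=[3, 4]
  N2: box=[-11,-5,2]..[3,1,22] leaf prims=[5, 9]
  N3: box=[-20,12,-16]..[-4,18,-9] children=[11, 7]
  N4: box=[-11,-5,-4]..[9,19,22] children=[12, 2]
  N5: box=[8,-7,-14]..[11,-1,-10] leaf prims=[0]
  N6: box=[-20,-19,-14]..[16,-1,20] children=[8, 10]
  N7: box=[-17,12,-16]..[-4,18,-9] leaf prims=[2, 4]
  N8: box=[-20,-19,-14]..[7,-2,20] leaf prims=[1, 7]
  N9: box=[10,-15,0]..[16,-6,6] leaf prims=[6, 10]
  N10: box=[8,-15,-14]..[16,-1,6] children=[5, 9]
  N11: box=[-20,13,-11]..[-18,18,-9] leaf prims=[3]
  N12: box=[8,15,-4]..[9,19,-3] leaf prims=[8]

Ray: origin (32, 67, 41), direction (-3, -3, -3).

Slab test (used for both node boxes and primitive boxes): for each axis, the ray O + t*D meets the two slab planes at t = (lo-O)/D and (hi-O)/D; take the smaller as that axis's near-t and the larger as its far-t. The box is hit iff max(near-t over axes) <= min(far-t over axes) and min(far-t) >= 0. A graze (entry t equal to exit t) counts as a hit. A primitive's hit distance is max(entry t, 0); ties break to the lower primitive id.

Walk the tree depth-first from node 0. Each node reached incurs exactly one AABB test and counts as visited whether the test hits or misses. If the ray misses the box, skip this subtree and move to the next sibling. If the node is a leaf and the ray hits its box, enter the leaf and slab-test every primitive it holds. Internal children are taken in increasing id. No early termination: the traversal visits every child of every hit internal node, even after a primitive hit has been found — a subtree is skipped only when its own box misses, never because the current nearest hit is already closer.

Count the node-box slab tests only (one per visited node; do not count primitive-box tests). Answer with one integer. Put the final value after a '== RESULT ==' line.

Trace the traversal:
N0 x:[16/3,52/3] y:[16,86/3] z:[19/3,19] -> hit [16,52/3], descend [1, 6]
  N1 x:[23/3,52/3] y:[16,24] z:[19/3,19] -> hit [16,52/3], descend [3, 4]
    N3 x:[12,52/3] y:[49/3,55/3] z:[50/3,19] -> hit [50/3,52/3], descend [7, 11]
      N7 x:[12,49/3] y:[49/3,55/3] z:[50/3,19] -> miss, prune
      N11 x:[50/3,52/3] y:[49/3,18] z:[50/3,52/3] -> hit [50/3,52/3] leaf, test {P3@t=50/3}
    N4 x:[23/3,43/3] y:[16,24] z:[19/3,15] -> miss, prune
  N6 x:[16/3,52/3] y:[68/3,86/3] z:[7,55/3] -> miss, prune

Summary -> nodes [0, 1, 3, 7, 11, 4, 6]; box-tests=7; leaf-entries=1; first=P3

== RESULT ==
7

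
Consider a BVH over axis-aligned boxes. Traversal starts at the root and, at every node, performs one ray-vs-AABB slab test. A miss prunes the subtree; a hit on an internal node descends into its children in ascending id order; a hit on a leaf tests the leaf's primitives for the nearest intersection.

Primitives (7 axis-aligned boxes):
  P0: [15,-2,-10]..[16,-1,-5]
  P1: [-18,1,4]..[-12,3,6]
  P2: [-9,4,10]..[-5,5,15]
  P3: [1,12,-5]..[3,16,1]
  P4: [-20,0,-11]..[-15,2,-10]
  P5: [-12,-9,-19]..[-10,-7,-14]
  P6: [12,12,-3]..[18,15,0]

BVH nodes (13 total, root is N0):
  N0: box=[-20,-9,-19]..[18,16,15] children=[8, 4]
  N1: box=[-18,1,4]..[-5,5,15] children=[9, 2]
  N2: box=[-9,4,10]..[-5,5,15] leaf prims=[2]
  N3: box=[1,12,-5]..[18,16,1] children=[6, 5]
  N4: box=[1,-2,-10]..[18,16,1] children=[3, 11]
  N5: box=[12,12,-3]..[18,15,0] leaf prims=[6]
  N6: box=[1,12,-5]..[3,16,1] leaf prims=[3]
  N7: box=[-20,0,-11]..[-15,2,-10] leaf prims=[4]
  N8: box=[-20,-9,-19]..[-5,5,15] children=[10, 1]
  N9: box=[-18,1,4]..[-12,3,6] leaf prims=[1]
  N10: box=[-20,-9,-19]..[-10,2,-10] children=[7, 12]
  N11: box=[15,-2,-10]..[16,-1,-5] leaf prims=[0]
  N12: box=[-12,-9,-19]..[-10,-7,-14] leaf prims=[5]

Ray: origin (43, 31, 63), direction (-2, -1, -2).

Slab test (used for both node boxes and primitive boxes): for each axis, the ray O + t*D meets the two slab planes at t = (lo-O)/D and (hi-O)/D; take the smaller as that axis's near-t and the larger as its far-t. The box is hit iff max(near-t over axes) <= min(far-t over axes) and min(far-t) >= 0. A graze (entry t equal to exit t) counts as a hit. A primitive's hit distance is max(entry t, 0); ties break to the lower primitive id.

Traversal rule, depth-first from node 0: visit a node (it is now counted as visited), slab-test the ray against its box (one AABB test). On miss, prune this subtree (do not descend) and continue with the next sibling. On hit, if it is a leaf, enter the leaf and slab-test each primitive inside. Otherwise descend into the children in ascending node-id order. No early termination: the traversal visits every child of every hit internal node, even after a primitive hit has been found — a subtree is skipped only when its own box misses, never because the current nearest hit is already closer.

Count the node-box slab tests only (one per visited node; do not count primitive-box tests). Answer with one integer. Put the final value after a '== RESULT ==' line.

Traverse from the root:
N0 x:[25/2,63/2] y:[15,40] z:[24,41] -> hit [24,63/2], descend [4, 8]
  N4 x:[25/2,21] y:[15,33] z:[31,73/2] -> miss, prune
  N8 x:[24,63/2] y:[26,40] z:[24,41] -> hit [26,63/2], descend [1, 10]
    N1 x:[24,61/2] y:[26,30] z:[24,59/2] -> hit [26,59/2], descend [2, 9]
      N2 x:[24,26] y:[26,27] z:[24,53/2] -> hit [26,26] leaf, test {P2@t=26}
      N9 x:[55/2,61/2] y:[28,30] z:[57/2,59/2] -> hit [57/2,59/2] leaf, test {P1@t=57/2}
    N10 x:[53/2,63/2] y:[29,40] z:[73/2,41] -> miss, prune

7 AABB tests over nodes [0, 4, 8, 1, 2, 9, 10]; 2 leaves entered; closest P2.

== RESULT ==
7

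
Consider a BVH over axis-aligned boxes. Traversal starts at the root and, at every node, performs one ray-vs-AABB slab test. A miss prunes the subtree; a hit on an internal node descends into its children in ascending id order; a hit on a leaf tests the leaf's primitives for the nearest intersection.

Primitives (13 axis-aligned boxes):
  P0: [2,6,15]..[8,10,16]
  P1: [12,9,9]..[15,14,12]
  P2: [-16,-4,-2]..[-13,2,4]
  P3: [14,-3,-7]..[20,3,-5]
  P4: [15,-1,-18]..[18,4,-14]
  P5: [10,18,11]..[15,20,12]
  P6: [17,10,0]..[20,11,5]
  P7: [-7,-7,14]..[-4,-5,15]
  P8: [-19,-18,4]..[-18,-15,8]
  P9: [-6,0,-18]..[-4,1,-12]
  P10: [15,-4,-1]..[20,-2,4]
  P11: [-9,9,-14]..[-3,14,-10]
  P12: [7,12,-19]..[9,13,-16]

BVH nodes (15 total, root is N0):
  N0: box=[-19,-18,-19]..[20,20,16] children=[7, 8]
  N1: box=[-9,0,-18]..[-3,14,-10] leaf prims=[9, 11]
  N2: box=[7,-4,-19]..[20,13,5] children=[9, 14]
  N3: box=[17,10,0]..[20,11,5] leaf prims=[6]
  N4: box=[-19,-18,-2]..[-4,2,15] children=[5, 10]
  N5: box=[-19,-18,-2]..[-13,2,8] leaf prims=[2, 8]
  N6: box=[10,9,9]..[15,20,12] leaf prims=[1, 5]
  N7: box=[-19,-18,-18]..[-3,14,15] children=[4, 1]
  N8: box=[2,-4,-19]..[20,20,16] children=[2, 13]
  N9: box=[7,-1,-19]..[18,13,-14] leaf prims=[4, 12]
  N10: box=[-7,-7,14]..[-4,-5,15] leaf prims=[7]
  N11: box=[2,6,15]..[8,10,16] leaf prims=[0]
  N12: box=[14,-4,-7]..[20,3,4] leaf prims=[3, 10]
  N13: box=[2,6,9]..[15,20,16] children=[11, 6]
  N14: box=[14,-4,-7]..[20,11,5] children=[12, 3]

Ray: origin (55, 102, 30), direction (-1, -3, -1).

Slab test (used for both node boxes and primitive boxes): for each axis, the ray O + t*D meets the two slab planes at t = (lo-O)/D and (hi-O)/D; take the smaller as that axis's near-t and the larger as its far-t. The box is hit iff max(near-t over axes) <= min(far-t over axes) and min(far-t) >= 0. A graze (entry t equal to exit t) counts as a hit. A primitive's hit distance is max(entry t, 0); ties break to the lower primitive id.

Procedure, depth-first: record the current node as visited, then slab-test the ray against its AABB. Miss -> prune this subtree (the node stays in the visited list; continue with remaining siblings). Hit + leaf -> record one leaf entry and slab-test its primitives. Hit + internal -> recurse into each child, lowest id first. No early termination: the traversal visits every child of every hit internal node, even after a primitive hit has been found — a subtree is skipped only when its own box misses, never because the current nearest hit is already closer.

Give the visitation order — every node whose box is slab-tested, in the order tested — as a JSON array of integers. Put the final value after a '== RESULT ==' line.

Traverse from the root:
N0 x:[35,74] y:[82/3,40] z:[14,49] -> hit [35,40], descend [7, 8]
  N7 x:[58,74] y:[88/3,40] z:[15,48] -> miss, prune
  N8 x:[35,53] y:[82/3,106/3] z:[14,49] -> hit [35,106/3], descend [2, 13]
    N2 x:[35,48] y:[89/3,106/3] z:[25,49] -> hit [35,106/3], descend [9, 14]
      N9 x:[37,48] y:[89/3,103/3] z:[44,49] -> miss, prune
      N14 x:[35,41] y:[91/3,106/3] z:[25,37] -> hit [35,106/3], descend [3, 12]
        N3 x:[35,38] y:[91/3,92/3] z:[25,30] -> miss, prune
        N12 x:[35,41] y:[33,106/3] z:[26,37] -> hit [35,106/3] leaf, test {P3@t=35, P10(miss)}
    N13 x:[40,53] y:[82/3,32] z:[14,21] -> miss, prune

order=[0, 7, 8, 2, 9, 14, 3, 12, 13]  |boxes|=9  |leaves|=1  hit=P3

== RESULT ==
[0, 7, 8, 2, 9, 14, 3, 12, 13]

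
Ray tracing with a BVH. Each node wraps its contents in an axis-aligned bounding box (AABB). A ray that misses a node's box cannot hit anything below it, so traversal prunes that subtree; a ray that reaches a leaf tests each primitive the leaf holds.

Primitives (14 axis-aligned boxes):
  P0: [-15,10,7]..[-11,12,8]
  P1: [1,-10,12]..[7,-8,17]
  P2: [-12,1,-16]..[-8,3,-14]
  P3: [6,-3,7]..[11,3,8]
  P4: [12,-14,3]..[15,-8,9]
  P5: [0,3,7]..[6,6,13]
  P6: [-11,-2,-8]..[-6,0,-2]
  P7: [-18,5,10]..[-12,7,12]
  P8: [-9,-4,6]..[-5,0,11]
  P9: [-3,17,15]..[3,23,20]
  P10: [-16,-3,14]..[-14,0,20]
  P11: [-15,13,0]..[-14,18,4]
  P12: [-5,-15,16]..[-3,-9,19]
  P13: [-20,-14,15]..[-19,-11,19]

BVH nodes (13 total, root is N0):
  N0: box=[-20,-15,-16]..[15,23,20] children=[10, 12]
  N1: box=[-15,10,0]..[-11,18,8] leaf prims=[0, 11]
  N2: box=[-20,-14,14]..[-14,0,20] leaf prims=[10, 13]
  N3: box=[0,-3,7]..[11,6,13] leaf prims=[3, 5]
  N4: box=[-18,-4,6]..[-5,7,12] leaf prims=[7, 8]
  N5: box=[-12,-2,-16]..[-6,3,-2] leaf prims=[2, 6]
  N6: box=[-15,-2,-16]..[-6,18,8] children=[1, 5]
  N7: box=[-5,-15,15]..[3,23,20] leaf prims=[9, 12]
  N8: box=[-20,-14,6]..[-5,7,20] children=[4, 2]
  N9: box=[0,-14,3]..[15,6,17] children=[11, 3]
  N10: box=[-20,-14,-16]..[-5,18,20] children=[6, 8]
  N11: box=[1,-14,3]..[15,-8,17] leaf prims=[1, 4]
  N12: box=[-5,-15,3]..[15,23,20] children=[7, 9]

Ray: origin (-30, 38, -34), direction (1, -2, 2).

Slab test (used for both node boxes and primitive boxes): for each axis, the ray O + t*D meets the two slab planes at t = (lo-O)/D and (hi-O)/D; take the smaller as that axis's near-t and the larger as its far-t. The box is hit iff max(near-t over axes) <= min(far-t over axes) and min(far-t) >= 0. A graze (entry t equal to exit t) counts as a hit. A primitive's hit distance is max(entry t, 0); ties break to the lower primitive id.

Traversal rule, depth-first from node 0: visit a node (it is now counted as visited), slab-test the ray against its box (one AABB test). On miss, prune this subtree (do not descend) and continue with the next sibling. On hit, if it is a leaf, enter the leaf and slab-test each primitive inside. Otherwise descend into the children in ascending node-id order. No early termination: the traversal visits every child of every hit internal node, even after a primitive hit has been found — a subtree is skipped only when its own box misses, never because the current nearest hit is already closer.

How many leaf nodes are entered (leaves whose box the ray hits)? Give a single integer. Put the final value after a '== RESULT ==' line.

Traverse from the root:
N0 x:[10,45] y:[15/2,53/2] z:[9,27] -> hit [10,53/2], descend [10, 12]
  N10 x:[10,25] y:[10,26] z:[9,27] -> hit [10,25], descend [6, 8]
    N6 x:[15,24] y:[10,20] z:[9,21] -> hit [15,20], descend [1, 5]
      N1 x:[15,19] y:[10,14] z:[17,21] -> miss, prune
      N5 x:[18,24] y:[35/2,20] z:[9,16] -> miss, prune
    N8 x:[10,25] y:[31/2,26] z:[20,27] -> hit [20,25], descend [2, 4]
      N2 x:[10,16] y:[19,26] z:[24,27] -> miss, prune
      N4 x:[12,25] y:[31/2,21] z:[20,23] -> hit [20,21] leaf, test {P7(miss), P8@t=21}
  N12 x:[25,45] y:[15/2,53/2] z:[37/2,27] -> hit [25,53/2], descend [7, 9]
    N7 x:[25,33] y:[15/2,53/2] z:[49/2,27] -> hit [25,53/2] leaf, test {P9(miss), P12@t=25}
    N9 x:[30,45] y:[16,26] z:[37/2,51/2] -> miss, prune

11 AABB tests over nodes [0, 10, 6, 1, 5, 8, 2, 4, 12, 7, 9]; 2 leaves entered; closest P8.

== RESULT ==
2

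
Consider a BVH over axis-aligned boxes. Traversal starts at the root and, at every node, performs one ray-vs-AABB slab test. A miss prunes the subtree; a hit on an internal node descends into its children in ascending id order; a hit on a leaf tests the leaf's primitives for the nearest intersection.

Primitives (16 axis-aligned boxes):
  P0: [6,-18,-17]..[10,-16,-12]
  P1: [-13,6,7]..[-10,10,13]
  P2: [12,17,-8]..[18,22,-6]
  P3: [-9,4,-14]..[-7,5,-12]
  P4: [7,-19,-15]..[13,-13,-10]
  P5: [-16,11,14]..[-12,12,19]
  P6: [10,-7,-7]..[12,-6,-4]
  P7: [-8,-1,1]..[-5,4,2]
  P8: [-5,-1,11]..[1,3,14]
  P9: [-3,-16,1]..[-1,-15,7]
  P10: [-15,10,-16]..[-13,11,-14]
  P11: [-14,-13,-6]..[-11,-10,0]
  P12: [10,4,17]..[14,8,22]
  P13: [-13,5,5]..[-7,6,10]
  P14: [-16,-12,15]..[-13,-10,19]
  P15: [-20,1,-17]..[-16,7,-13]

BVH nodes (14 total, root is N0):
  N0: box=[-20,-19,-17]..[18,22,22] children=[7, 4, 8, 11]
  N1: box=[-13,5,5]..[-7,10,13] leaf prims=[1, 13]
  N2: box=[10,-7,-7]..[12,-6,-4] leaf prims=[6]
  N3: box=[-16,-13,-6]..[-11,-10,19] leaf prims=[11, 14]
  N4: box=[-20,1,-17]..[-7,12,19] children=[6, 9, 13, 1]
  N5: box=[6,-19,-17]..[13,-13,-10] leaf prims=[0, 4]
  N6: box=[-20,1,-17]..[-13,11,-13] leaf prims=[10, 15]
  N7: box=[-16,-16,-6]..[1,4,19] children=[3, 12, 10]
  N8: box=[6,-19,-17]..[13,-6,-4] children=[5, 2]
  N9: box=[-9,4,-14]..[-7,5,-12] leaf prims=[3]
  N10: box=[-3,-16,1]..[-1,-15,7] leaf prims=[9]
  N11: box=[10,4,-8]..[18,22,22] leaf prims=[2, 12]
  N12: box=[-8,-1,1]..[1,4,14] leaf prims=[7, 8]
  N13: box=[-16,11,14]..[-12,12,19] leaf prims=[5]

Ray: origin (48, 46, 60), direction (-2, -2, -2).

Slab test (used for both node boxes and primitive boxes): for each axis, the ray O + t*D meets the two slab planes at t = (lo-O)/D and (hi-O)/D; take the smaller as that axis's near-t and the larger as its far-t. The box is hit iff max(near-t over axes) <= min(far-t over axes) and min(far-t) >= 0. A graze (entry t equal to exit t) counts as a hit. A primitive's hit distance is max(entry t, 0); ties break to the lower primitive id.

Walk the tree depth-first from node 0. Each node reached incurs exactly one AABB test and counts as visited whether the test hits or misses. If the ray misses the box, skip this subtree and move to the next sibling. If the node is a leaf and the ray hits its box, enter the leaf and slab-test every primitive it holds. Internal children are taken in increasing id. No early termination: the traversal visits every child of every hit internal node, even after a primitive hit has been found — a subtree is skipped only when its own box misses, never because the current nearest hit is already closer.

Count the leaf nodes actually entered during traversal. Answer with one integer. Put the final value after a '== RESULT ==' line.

Trace the traversal:
N0 x:[15,34] y:[12,65/2] z:[19,77/2] -> hit [19,65/2], descend [4, 7, 8, 11]
  N4 x:[55/2,34] y:[17,45/2] z:[41/2,77/2] -> miss, prune
  N7 x:[47/2,32] y:[21,31] z:[41/2,33] -> hit [47/2,31], descend [3, 10, 12]
    N3 x:[59/2,32] y:[28,59/2] z:[41/2,33] -> hit [59/2,59/2] leaf, test {P11(miss), P14(miss)}
    N10 x:[49/2,51/2] y:[61/2,31] z:[53/2,59/2] -> miss, prune
    N12 x:[47/2,28] y:[21,47/2] z:[23,59/2] -> hit [47/2,47/2] leaf, test {P7(miss), P8@t=47/2}
  N8 x:[35/2,21] y:[26,65/2] z:[32,77/2] -> miss, prune
  N11 x:[15,19] y:[12,21] z:[19,34] -> hit [19,19] leaf, test {P2(miss), P12@t=19}

order=[0, 4, 7, 3, 10, 12, 8, 11]  |boxes|=8  |leaves|=3  hit=P12

== RESULT ==
3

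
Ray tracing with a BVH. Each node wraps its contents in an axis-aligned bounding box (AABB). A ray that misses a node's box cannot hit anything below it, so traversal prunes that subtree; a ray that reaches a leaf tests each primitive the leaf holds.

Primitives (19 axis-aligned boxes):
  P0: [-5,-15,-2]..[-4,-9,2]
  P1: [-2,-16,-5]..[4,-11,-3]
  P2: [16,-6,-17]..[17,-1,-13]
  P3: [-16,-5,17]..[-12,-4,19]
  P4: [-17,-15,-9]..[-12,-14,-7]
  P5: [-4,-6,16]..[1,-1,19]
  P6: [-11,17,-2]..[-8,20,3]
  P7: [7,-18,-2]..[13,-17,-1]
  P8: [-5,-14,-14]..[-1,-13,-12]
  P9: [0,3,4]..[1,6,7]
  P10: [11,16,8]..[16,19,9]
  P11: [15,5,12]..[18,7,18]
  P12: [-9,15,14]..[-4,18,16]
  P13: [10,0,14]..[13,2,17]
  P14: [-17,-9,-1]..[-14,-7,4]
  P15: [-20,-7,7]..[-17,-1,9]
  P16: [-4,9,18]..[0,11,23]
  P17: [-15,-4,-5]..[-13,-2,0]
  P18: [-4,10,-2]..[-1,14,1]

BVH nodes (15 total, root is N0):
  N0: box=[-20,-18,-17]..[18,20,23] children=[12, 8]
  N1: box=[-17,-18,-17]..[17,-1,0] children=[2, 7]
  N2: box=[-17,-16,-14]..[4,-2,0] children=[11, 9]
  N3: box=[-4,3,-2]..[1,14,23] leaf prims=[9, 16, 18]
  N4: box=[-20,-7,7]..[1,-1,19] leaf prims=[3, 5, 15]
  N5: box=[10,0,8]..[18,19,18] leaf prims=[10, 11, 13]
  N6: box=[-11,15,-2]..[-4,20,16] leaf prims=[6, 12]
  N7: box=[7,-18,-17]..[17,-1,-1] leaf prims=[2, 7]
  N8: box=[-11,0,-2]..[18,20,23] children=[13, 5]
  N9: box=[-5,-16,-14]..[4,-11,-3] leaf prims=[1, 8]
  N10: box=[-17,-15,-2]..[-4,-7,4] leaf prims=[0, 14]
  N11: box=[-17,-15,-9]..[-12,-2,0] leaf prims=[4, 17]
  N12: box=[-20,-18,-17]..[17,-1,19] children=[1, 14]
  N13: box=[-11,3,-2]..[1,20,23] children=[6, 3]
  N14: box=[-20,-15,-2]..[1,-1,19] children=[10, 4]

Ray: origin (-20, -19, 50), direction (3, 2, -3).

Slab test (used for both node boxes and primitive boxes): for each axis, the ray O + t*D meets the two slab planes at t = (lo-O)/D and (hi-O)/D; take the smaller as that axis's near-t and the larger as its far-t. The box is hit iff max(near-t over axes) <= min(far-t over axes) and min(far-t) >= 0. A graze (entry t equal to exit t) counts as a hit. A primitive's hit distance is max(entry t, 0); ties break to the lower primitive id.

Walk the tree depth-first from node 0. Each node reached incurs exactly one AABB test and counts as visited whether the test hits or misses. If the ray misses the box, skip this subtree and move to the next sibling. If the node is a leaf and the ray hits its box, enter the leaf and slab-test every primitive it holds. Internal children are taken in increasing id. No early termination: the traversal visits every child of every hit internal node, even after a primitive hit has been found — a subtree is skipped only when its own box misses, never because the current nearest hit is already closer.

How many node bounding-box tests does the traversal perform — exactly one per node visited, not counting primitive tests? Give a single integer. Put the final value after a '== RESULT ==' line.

Trace the traversal:
N0 x:[0,38/3] y:[1/2,39/2] z:[9,67/3] -> hit [9,38/3], descend [8, 12]
  N8 x:[3,38/3] y:[19/2,39/2] z:[9,52/3] -> hit [19/2,38/3], descend [5, 13]
    N5 x:[10,38/3] y:[19/2,19] z:[32/3,14] -> hit [32/3,38/3] leaf, test {P10(miss), P11@t=12, P13(miss)}
    N13 x:[3,7] y:[11,39/2] z:[9,52/3] -> miss, prune
  N12 x:[0,37/3] y:[1/2,9] z:[31/3,67/3] -> miss, prune

order=[0, 8, 5, 13, 12]  |boxes|=5  |leaves|=1  hit=P11

== RESULT ==
5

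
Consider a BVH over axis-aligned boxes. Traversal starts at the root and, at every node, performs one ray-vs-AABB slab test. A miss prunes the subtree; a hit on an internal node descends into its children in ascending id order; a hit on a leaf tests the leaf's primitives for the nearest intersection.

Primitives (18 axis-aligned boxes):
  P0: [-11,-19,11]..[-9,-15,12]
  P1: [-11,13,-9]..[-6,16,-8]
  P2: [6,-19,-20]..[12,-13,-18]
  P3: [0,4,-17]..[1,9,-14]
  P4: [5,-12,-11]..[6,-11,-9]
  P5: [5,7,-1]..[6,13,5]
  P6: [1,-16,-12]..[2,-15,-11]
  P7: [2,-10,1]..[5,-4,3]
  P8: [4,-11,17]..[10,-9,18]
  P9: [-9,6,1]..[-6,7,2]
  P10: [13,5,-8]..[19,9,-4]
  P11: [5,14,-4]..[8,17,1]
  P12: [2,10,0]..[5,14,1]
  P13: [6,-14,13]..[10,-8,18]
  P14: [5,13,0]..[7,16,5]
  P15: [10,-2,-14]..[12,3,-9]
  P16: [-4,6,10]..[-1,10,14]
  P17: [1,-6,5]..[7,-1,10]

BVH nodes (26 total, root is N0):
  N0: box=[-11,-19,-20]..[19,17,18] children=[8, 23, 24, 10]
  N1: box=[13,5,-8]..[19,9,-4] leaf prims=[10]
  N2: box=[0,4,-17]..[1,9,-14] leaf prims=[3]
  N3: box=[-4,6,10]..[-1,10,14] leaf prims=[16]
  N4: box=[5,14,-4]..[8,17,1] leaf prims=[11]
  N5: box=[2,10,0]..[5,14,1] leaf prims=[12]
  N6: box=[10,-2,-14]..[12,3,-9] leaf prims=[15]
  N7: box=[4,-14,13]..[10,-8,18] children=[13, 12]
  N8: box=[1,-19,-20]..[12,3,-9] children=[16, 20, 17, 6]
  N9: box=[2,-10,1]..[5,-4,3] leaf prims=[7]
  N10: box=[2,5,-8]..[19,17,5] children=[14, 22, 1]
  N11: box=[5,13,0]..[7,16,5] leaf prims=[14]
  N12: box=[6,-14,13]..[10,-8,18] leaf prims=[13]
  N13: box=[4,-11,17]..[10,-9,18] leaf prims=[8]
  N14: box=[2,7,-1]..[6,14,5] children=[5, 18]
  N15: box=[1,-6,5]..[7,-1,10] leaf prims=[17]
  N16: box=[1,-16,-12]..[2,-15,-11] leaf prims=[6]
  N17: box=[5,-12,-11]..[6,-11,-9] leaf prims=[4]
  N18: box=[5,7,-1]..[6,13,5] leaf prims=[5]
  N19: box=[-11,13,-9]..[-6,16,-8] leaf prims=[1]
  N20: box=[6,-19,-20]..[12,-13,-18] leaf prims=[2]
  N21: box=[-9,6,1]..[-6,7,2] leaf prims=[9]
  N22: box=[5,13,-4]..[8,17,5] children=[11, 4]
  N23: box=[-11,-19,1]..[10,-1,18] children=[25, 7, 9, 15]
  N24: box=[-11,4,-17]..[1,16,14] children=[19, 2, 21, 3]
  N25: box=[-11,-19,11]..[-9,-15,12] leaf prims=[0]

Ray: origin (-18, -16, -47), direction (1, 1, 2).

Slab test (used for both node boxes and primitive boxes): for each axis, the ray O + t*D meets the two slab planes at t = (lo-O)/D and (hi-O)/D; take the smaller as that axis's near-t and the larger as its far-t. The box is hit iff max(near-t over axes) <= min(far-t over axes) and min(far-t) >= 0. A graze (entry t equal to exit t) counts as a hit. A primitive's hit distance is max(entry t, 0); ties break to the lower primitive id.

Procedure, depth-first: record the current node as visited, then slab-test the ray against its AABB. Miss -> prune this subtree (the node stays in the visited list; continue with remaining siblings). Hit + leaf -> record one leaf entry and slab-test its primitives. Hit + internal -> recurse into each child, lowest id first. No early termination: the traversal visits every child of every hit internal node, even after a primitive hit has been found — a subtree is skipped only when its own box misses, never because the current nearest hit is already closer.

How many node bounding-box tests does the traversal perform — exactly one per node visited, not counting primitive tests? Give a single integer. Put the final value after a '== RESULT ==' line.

Walk:
N0 x:[7,37] y:[-3,33] z:[27/2,65/2] -> hit [27/2,65/2], descend [8, 10, 23, 24]
  N8 x:[19,30] y:[-3,19] z:[27/2,19] -> hit [19,19], descend [6, 16, 17, 20]
    N6 x:[28,30] y:[14,19] z:[33/2,19] -> miss, prune
    N16 x:[19,20] y:[0,1] z:[35/2,18] -> miss, prune
    N17 x:[23,24] y:[4,5] z:[18,19] -> miss, prune
    N20 x:[24,30] y:[-3,3] z:[27/2,29/2] -> miss, prune
  N10 x:[20,37] y:[21,33] z:[39/2,26] -> hit [21,26], descend [1, 14, 22]
    N1 x:[31,37] y:[21,25] z:[39/2,43/2] -> miss, prune
    N14 x:[20,24] y:[23,30] z:[23,26] -> hit [23,24], descend [5, 18]
      N5 x:[20,23] y:[26,30] z:[47/2,24] -> miss, prune
      N18 x:[23,24] y:[23,29] z:[23,26] -> hit [23,24] leaf, test {P5@t=23}
    N22 x:[23,26] y:[29,33] z:[43/2,26] -> miss, prune
  N23 x:[7,28] y:[-3,15] z:[24,65/2] -> miss, prune
  N24 x:[7,19] y:[20,32] z:[15,61/2] -> miss, prune

order=[0, 8, 6, 16, 17, 20, 10, 1, 14, 5, 18, 22, 23, 24]  |boxes|=14  |leaves|=1  hit=P5

== RESULT ==
14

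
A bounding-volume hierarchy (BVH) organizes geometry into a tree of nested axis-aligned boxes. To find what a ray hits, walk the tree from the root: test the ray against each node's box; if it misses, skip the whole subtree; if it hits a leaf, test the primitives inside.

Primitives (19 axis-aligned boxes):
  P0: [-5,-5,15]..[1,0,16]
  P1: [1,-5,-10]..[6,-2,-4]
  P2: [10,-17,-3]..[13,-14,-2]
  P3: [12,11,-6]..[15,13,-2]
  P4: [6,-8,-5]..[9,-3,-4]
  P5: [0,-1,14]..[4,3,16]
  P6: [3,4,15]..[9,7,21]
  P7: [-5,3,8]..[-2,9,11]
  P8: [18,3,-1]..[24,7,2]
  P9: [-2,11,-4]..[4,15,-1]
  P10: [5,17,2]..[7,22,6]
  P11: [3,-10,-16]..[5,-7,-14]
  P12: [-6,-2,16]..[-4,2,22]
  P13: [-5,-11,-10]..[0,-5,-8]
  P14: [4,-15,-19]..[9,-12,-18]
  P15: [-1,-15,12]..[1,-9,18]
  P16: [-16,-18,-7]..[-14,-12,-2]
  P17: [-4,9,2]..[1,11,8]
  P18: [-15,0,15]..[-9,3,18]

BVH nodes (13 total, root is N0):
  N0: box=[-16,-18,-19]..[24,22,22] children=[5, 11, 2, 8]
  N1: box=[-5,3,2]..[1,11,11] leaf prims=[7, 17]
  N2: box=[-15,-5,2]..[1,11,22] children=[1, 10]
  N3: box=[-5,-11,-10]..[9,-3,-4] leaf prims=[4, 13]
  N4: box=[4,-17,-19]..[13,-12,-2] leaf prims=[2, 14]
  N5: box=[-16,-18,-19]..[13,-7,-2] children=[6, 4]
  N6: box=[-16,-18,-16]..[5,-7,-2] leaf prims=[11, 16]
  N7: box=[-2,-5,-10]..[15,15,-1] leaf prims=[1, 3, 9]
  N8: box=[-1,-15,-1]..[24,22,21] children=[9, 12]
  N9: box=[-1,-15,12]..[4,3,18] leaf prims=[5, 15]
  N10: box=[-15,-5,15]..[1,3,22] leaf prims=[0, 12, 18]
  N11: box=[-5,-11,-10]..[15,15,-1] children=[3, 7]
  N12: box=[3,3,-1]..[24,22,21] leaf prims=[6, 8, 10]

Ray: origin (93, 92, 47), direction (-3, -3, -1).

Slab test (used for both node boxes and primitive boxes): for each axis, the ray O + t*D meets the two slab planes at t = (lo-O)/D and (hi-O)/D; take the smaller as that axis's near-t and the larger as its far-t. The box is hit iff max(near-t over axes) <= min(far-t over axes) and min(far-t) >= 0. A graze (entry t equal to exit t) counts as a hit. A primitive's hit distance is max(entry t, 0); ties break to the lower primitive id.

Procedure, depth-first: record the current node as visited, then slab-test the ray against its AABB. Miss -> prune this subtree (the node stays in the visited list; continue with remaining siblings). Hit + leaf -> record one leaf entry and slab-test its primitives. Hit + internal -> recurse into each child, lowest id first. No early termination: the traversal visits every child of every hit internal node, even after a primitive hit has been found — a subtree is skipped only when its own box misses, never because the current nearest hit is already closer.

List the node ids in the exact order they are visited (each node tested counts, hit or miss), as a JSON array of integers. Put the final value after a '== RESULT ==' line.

Trace the traversal:
N0 x:[23,109/3] y:[70/3,110/3] z:[25,66] -> hit [25,109/3], descend [2, 5, 8, 11]
  N2 x:[92/3,36] y:[27,97/3] z:[25,45] -> hit [92/3,97/3], descend [1, 10]
    N1 x:[92/3,98/3] y:[27,89/3] z:[36,45] -> miss, prune
    N10 x:[92/3,36] y:[89/3,97/3] z:[25,32] -> hit [92/3,32] leaf, test {P0@t=31, P12(miss), P18(miss)}
  N5 x:[80/3,109/3] y:[33,110/3] z:[49,66] -> miss, prune
  N8 x:[23,94/3] y:[70/3,107/3] z:[26,48] -> hit [26,94/3], descend [9, 12]
    N9 x:[89/3,94/3] y:[89/3,107/3] z:[29,35] -> hit [89/3,94/3] leaf, test {P5@t=31, P15(miss)}
    N12 x:[23,30] y:[70/3,89/3] z:[26,48] -> hit [26,89/3] leaf, test {P6@t=85/3, P8(miss), P10(miss)}
  N11 x:[26,98/3] y:[77/3,103/3] z:[48,57] -> miss, prune

Visited [0, 2, 1, 10, 5, 8, 9, 12, 11]. Tests: 9 box, 3 leaf. Nearest: P6.

== RESULT ==
[0, 2, 1, 10, 5, 8, 9, 12, 11]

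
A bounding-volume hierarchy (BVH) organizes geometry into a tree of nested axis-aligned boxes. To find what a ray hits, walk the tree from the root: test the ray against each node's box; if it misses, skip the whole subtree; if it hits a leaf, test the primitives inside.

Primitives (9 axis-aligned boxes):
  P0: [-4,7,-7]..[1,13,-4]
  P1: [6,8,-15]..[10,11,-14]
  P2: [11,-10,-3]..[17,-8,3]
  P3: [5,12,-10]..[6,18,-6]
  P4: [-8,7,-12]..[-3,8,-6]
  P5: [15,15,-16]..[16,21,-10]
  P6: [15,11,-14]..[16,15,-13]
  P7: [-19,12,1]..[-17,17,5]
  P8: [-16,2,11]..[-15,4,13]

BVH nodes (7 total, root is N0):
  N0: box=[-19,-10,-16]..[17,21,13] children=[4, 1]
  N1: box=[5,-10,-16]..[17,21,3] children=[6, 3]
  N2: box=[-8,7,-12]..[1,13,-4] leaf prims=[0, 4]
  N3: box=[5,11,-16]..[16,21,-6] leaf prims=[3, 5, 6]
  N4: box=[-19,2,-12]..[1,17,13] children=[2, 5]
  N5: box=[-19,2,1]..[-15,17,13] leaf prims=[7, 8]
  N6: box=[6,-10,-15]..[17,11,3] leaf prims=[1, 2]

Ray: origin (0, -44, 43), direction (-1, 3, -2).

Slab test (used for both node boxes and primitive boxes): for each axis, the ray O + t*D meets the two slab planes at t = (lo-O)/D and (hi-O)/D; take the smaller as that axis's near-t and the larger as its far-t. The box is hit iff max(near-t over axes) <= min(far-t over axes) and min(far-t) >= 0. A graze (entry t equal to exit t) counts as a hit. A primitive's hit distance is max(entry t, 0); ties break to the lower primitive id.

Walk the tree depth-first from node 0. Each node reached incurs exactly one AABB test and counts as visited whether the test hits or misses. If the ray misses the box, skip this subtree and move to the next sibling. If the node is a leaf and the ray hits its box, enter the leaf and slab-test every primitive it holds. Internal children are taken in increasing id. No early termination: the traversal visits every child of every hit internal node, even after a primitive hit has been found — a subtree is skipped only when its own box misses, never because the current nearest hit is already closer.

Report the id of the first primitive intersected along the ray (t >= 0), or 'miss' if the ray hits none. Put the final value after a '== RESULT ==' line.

Walk:
N0 x:[-17,19] y:[34/3,65/3] z:[15,59/2] -> hit [15,19], descend [1, 4]
  N1 x:[-17,-5] y:[34/3,65/3] z:[20,59/2] -> miss, prune
  N4 x:[-1,19] y:[46/3,61/3] z:[15,55/2] -> hit [46/3,19], descend [2, 5]
    N2 x:[-1,8] y:[17,19] z:[47/2,55/2] -> miss, prune
    N5 x:[15,19] y:[46/3,61/3] z:[15,21] -> hit [46/3,19] leaf, test {P7@t=19, P8@t=46/3}

Visited [0, 1, 4, 2, 5]. Tests: 5 box, 1 leaf. Nearest: P8.

== RESULT ==
8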